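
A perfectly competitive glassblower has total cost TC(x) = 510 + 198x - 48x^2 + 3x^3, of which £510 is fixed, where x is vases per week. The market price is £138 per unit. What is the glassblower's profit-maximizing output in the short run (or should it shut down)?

Produce at x = 10

Variable cost is VC = 198x - 48x^2 + 3x^3, so AVC = VC/x = 198 - 48x + 3x^2 and MC = dTC/dx = 198 - 96x + 9x^2.
The AVC parabola has its vertex at x = 48/6 = 8, where AVC = 198 - 48·8 + 3·8^2 = £6.
P = £138 exceeds min AVC = £6, so the firm stays open.
P = MC gives 60 - 96x + 9x^2 = 0, with roots 2/3 and 10. Take the larger (rising MC): x* = 10.
Check: AVC at x = 10 is £18 ≤ P, so revenue covers variable cost.
Profit = P·x − TC = 138·10 − 690 = £690.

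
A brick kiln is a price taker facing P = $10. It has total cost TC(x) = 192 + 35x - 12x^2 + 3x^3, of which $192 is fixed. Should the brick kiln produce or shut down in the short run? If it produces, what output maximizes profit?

Shut down

Variable cost is VC = 35x - 12x^2 + 3x^3, so AVC = VC/x = 35 - 12x + 3x^2 and MC = dTC/dx = 35 - 24x + 9x^2.
The AVC parabola has its vertex at x = 12/6 = 2, where AVC = 35 - 12·2 + 3·2^2 = $23.
P = $10 lies below min AVC = $23; no output level covers variable cost.
The firm minimizes its loss by shutting down and losing only its fixed cost of $192.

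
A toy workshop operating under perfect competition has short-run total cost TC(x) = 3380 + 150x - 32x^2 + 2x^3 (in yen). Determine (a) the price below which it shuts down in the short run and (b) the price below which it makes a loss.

Shutdown price = min AVC. AVC = 150 - 32x + 2x^2, with vertex at x = 8 and minimum ¥22.
ATC = 3380/x + 150 - 32x + 2x^2. Setting dATC/dx = −3380/x^2 − 32 + 4x = 0 gives x = 13 (since 4·13^3 − 32·13^2 = 3380).
min ATC = 3380/13 + 150 − 32·13 + 2·13^2 = ¥332. That is the break-even price.
Between these two prices the firm operates at a loss; above ¥332 it earns a profit.

Shutdown price = ¥22; break-even price = ¥332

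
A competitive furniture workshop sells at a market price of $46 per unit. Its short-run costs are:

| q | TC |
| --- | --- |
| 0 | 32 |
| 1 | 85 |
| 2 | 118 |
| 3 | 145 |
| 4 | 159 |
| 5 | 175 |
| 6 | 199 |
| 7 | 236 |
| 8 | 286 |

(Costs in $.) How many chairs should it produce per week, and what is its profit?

Compute π = P·q − TC at each output: q=0: -32; q=1: -39; q=2: -26; q=3: -7; q=4: 25; q=5: 55; q=6: 77; q=7: 86; q=8: 82.
Profit is maximized at q = 7. AVC there is 204/7 = $29.14 ≤ P, so producing beats shutting down (which would give -$32).

q = 7; profit = $86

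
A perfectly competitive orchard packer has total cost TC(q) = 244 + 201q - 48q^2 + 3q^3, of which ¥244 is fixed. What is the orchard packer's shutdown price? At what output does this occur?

The shutdown price is the minimum of AVC. VC = 201q - 48q^2 + 3q^3, so AVC = 201 - 48q + 3q^2.
At the minimum of AVC, MC = AVC. MC = 201 - 96q + 9q^2; setting MC = AVC gives 6q^2 - 48q = 0, so q = 8. min AVC = 9.
The firm shuts down for any P below ¥9.

¥9 per unit, at q = 8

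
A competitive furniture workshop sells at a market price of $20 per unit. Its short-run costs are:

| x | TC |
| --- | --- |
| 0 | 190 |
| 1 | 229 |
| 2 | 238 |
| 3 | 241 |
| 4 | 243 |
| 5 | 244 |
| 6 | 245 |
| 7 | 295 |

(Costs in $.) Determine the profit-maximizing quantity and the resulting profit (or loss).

Compute π = P·x − TC at each output: x=0: -190; x=1: -209; x=2: -198; x=3: -181; x=4: -163; x=5: -144; x=6: -125; x=7: -155.
Profit is maximized at x = 6. AVC there is 55/6 = $9.17 ≤ P, so producing beats shutting down (which would give -$190).

x = 6; profit = -$125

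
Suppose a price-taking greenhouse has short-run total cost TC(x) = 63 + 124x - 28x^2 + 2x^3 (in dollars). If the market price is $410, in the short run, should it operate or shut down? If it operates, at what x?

Variable cost is VC = 124x - 28x^2 + 2x^3, so AVC = VC/x = 124 - 28x + 2x^2 and MC = dTC/dx = 124 - 56x + 6x^2.
AVC is minimized where dAVC/dx = -28 + 4x = 0, at x = 7; min AVC = 124 - 28·7 + 2·7^2 = $26.
Since P = $410 ≥ min AVC = $26, price covers variable cost and the firm should produce.
Solving P = MC: -286 - 56x + 6x^2 = 0 ⇒ x = -11/3 or 13. On the upward-sloping branch, x* = 13.
Check: AVC at x = 13 is $98 ≤ P, so revenue covers variable cost.
Profit = P·x − TC = 410·13 − 1337 = $3993.

Produce at x = 13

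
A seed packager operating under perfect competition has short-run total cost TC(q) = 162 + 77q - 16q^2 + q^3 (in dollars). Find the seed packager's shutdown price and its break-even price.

Shutdown price = min AVC. AVC = 77 - 16q + q^2, with vertex at q = 8 and minimum $13.
ATC = 162/q + 77 - 16q + q^2. Setting dATC/dq = −162/q^2 − 16 + 2q = 0 gives q = 9 (since 2·9^3 − 16·9^2 = 162).
min ATC = 162/9 + 77 − 16·9 + 9^2 = $32. That is the break-even price.
Between these two prices the firm operates at a loss; above $32 it earns a profit.

Shutdown price = $13; break-even price = $32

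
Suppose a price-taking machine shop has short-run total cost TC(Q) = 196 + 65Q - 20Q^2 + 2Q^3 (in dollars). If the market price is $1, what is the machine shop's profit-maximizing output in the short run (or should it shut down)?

Shut down

Variable cost is VC = 65Q - 20Q^2 + 2Q^3, so AVC = VC/Q = 65 - 20Q + 2Q^2 and MC = dTC/dQ = 65 - 40Q + 6Q^2.
AVC hits its minimum where MC = AVC, at Q = 5, giving min AVC = 65 - 20·5 + 2·5^2 = $15.
P = $1 lies below min AVC = $15; no output level covers variable cost.
Best response: produce nothing and absorb the $196 fixed cost.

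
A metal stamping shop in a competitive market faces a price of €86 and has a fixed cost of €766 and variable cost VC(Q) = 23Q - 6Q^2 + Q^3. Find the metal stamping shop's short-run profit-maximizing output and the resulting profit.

AVC = 23 - 6Q + Q^2 has its minimum €14 at Q = 3; price €86 clears that bar, so the firm operates.
MC = 23 - 12Q + 3Q^2. Setting P = MC and taking the root on the rising branch gives Q* = 7.
TR = 86·7 = 602. TC = 766 + 210 = 976. Profit = 602 − 976 = -€374.
Shutting down would mean losing the fixed cost of €766, so operating at a loss of €374 is better by €392.

Profit = -€374 at Q = 7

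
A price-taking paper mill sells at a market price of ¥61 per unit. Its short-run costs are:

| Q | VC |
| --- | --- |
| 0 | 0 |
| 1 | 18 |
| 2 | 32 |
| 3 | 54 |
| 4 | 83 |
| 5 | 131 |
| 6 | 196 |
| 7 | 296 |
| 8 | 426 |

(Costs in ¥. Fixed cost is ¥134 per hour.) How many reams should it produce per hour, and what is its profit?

Q = 5; profit = ¥40

Tabulate TR − TC: Q=0: -134; Q=1: -91; Q=2: -44; Q=3: -5; Q=4: 27; Q=5: 40; Q=6: 36; Q=7: -3; Q=8: -72.
Profit is maximized at Q = 5. AVC there is 131/5 = ¥26.20 ≤ P, so producing beats shutting down (which would give -¥134).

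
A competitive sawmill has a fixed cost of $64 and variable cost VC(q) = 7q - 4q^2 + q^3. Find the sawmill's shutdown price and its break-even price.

Shutdown price = min AVC. AVC = 7 - 4q + q^2, with vertex at q = 2 and minimum $3.
ATC = 64/q + 7 - 4q + q^2. Setting dATC/dq = −64/q^2 − 4 + 2q = 0 gives q = 4 (since 2·4^3 − 4·4^2 = 64).
min ATC = 64/4 + 7 − 4·4 + 4^2 = $23. That is the break-even price.
For $3 ≤ P < $23 the firm produces at a loss; below $3 it shuts down.

Shutdown price = $3; break-even price = $23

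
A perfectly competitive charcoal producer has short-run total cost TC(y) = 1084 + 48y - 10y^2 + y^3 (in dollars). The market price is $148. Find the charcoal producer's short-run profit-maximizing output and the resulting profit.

Profit = -$84 at y = 10

AVC = 48 - 10y + y^2; min AVC = $23 at y = 5. Since P = $148 ≥ min AVC, the firm produces.
MC = 48 - 20y + 3y^2. Setting P = MC and taking the root on the rising branch gives y* = 10.
TR = 148·10 = 1480. TC = 1084 + 480 = 1564. Profit = 1480 − 1564 = -$84.
That loss of $84 beats the $1084 the firm would lose by shutting down; producing recovers $1000 of fixed cost.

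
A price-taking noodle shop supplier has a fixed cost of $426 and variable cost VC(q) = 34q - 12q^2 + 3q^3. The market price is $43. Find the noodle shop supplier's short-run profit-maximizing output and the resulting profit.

AVC = 34 - 12q + 3q^2; min AVC = $22 at q = 2. Since P = $43 ≥ min AVC, the firm produces.
MC = 34 - 24q + 9q^2. Setting P = MC and taking the root on the rising branch gives q* = 3.
TR = 43·3 = 129. TC = 426 + 75 = 501. Profit = 129 − 501 = -$372.
By producing, the firm covers all variable cost plus $54 of fixed cost; shutting down would lose the full $426.

Profit = -$372 at q = 3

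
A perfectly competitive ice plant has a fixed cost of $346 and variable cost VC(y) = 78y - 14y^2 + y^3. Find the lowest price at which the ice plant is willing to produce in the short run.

$29 per unit

Short-run supply begins at min AVC. From VC = 78y - 14y^2 + y^3, AVC = 78 - 14y + y^2.
dAVC/dy = -14 + 2y = 0 gives y = 7. min AVC = 78 - 14·7 + 7^2 = 29.
The firm shuts down for any P below $29.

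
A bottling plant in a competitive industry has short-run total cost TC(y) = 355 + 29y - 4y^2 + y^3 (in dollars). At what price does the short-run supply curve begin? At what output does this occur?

The shutdown price is the minimum of AVC. VC = 29y - 4y^2 + y^3, so AVC = 29 - 4y + y^2.
dAVC/dy = -4 + 2y = 0 gives y = 2. min AVC = 29 - 4·2 + 2^2 = 25.
So the shutdown price is $25.

$25 per unit, at y = 2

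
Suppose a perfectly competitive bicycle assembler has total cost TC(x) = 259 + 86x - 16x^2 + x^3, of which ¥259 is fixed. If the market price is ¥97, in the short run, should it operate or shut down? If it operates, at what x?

Produce at x = 11

Variable cost is VC = 86x - 16x^2 + x^3, so AVC = VC/x = 86 - 16x + x^2 and MC = dTC/dx = 86 - 32x + 3x^2.
AVC hits its minimum where MC = AVC, at x = 8, giving min AVC = 86 - 16·8 + 8^2 = ¥22.
Because ¥97 ≥ ¥22, revenue can cover variable cost; the firm operates.
P = MC gives -11 - 32x + 3x^2 = 0, with roots -1/3 and 11. Take the larger (rising MC): x* = 11.
Check: AVC at x = 11 is ¥31 ≤ P, so revenue covers variable cost.
Profit = P·x − TC = 97·11 − 600 = ¥467.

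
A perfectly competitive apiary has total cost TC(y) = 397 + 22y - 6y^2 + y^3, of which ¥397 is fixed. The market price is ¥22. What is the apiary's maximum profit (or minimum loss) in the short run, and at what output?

Profit = -¥365 at y = 4

AVC = 22 - 6y + y^2 has its minimum ¥13 at y = 3; price ¥22 clears that bar, so the firm operates.
MC = 22 - 12y + 3y^2. Setting P = MC and taking the root on the rising branch gives y* = 4.
TR = 22·4 = 88. TC = 397 + 56 = 453. Profit = 88 − 453 = -¥365.
Shutting down would mean losing the fixed cost of ¥397, so operating at a loss of ¥365 is better by ¥32.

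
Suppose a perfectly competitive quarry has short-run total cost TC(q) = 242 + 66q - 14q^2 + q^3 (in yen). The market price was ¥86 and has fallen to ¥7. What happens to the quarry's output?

Output falls from 10 to 0 (the firm shuts down)

AVC = 66 - 14q + q^2, minimized at q = 7 where min AVC = ¥17. MC = 66 - 28q + 3q^2.
At P = ¥86 ≥ min AVC, set P = MC on the rising branch: q = 10.
At P = ¥7 < min AVC = ¥17, price no longer covers variable cost at any output, so the firm shuts down: q = 0.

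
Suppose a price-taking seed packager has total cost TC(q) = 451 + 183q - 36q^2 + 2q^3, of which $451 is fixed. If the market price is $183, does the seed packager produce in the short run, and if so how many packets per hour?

Produce at q = 12

From TC, MC = TC'(q) = 183 - 72q + 6q^2 and AVC = VC/q = 183 - 36q + 2q^2.
AVC is minimized where dAVC/dq = -36 + 4q = 0, at q = 9; min AVC = 183 - 36·9 + 2·9^2 = $21.
Since P = $183 ≥ min AVC = $21, price covers variable cost and the firm should produce.
P = MC gives -72q + 6q^2 = 0, with roots 0 and 12. Take the larger (rising MC): q* = 12.
Check: AVC at q = 12 is $39 ≤ P, so revenue covers variable cost.
Profit = P·q − TC = 183·12 − 919 = $1277.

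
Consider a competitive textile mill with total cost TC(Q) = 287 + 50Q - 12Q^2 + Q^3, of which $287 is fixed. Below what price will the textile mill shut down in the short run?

The firm shuts down when price falls below the minimum of average variable cost. AVC = VC/Q = 50 - 12Q + Q^2.
dAVC/dQ = -12 + 2Q = 0 gives Q = 6. min AVC = 50 - 12·6 + 6^2 = 14.
The firm shuts down for any P below $14.

$14 per unit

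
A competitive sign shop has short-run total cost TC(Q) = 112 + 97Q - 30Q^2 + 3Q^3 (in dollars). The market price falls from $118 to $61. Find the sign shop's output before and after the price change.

Output falls from 7 to 6

AVC = 97 - 30Q + 3Q^2, minimized at Q = 5 where min AVC = $22. MC = 97 - 60Q + 9Q^2.
At P = $118 ≥ min AVC, set P = MC on the rising branch: Q = 7.
At P = $61 ≥ min AVC, set P = MC: Q = 6. The firm stays open but cuts output.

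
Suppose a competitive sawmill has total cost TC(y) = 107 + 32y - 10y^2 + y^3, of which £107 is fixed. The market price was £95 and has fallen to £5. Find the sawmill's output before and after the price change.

Output falls from 9 to 0 (the firm shuts down)

AVC = 32 - 10y + y^2, minimized at y = 5 where min AVC = £7. MC = 32 - 20y + 3y^2.
With P = £95 above the shutdown price, P = MC gives y = 9.
At P = £5 < min AVC = £7, price no longer covers variable cost at any output, so the firm shuts down: y = 0.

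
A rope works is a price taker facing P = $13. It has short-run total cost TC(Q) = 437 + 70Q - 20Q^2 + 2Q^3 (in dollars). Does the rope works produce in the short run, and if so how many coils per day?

From TC, MC = TC'(Q) = 70 - 40Q + 6Q^2 and AVC = VC/Q = 70 - 20Q + 2Q^2.
AVC is minimized where dAVC/dQ = -20 + 4Q = 0, at Q = 5; min AVC = 70 - 20·5 + 2·5^2 = $20.
With P < min AVC ($13 < $20), every unit sold adds to the loss.
The firm minimizes its loss by shutting down and losing only its fixed cost of $437.

Shut down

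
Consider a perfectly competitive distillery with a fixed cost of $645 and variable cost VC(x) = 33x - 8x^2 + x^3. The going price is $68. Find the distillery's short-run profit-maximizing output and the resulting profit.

Profit = -$351 at x = 7

AVC = 33 - 8x + x^2; min AVC = $17 at x = 4. Since P = $68 ≥ min AVC, the firm produces.
With MC = 33 - 16x + 3x^2, P = MC on the upward-sloping part at x* = 7.
TR = 68·7 = 476. TC = 645 + 182 = 827. Profit = 476 − 827 = -$351.
Shutting down would mean losing the fixed cost of $645, so operating at a loss of $351 is better by $294.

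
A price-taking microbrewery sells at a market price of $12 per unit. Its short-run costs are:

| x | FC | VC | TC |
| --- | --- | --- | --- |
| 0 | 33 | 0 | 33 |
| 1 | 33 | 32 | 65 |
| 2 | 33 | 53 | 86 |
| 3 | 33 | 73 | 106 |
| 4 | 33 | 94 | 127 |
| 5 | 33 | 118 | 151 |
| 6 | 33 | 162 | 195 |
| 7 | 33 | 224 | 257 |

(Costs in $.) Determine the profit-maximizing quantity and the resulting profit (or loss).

Tabulate TR − TC: x=0: -33; x=1: -53; x=2: -62; x=3: -70; x=4: -79; x=5: -91; x=6: -123; x=7: -173.
Profit is highest at x = 0. Equivalently, the lowest AVC in the table is 94/4 ≈ $23.50 at x = 4, and P = $12 falls below it — price never covers variable cost, so the firm shuts down and loses only its fixed cost.

x = 0 (shut down); profit = -$33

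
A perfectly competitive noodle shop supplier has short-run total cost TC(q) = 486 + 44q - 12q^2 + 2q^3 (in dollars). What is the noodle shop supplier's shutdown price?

The shutdown price is the minimum of AVC. VC = 44q - 12q^2 + 2q^3, so AVC = 44 - 12q + 2q^2.
dAVC/dq = -12 + 4q = 0 gives q = 3. min AVC = 44 - 12·3 + 2·3^2 = 26.
For P < $26 the firm produces nothing.

$26 per unit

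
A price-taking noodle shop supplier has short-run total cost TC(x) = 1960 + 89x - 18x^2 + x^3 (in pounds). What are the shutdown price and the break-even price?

Shutdown price = min AVC. AVC = 89 - 18x + x^2, with vertex at x = 9 and minimum £8.
ATC = 1960/x + 89 - 18x + x^2. Setting dATC/dx = −1960/x^2 − 18 + 2x = 0 gives x = 14 (since 2·14^3 − 18·14^2 = 1960).
min ATC = 1960/14 + 89 − 18·14 + 14^2 = £173. That is the break-even price.
For £8 ≤ P < £173 the firm produces at a loss; below £8 it shuts down.

Shutdown price = £8; break-even price = £173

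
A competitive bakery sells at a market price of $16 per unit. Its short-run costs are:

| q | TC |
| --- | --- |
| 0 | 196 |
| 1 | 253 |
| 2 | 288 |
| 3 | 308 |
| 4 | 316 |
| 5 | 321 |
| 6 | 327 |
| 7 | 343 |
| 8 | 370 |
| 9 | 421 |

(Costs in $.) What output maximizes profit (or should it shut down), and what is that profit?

q = 0 (shut down); profit = -$196

Compute π = P·q − TC at each output: q=0: -196; q=1: -237; q=2: -256; q=3: -260; q=4: -252; q=5: -241; q=6: -231; q=7: -231; q=8: -242; q=9: -277.
Profit is highest at q = 0. Equivalently, the lowest AVC in the table is 147/7 ≈ $21 at q = 7, and P = $16 falls below it — price never covers variable cost, so the firm shuts down and loses only its fixed cost.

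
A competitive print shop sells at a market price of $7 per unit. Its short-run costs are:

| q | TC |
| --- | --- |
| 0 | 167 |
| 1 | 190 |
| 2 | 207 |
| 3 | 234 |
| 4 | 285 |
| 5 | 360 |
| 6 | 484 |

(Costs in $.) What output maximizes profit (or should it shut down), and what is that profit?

Profit at each row (π = 7q − TC): q=0: -167; q=1: -183; q=2: -193; q=3: -213; q=4: -257; q=5: -325; q=6: -442.
Profit is highest at q = 0. Equivalently, the lowest AVC in the table is 40/2 ≈ $20 at q = 2, and P = $7 falls below it — price never covers variable cost, so the firm shuts down and loses only its fixed cost.

q = 0 (shut down); profit = -$167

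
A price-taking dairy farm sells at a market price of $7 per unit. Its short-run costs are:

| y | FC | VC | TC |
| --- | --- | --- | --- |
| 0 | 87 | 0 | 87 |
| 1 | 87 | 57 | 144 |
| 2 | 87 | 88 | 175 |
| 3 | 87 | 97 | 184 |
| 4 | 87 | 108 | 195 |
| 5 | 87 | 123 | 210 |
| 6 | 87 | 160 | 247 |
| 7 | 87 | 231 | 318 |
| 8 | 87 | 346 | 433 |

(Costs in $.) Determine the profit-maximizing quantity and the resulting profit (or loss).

Tabulate TR − TC: y=0: -87; y=1: -137; y=2: -161; y=3: -163; y=4: -167; y=5: -175; y=6: -205; y=7: -269; y=8: -377.
Profit is highest at y = 0. Equivalently, the lowest AVC in the table is 123/5 ≈ $24.60 at y = 5, and P = $7 falls below it — price never covers variable cost, so the firm shuts down and loses only its fixed cost.

y = 0 (shut down); profit = -$87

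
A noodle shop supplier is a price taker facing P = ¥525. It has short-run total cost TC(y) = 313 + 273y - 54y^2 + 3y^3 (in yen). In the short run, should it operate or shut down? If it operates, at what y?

From TC, MC = TC'(y) = 273 - 108y + 9y^2 and AVC = VC/y = 273 - 54y + 3y^2.
The AVC parabola has its vertex at y = 54/6 = 9, where AVC = 273 - 54·9 + 3·9^2 = ¥30.
Because ¥525 ≥ ¥30, revenue can cover variable cost; the firm operates.
P = MC gives -252 - 108y + 9y^2 = 0, with roots -2 and 14. Take the larger (rising MC): y* = 14.
Check: AVC at y = 14 is ¥105 ≤ P, so revenue covers variable cost.
Profit = P·y − TC = 525·14 − 1783 = ¥5567.

Produce at y = 14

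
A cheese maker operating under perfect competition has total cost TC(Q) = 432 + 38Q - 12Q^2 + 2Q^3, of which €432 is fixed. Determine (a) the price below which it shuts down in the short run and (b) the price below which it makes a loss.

AVC = 38 - 12Q + 2Q^2; minimized at Q = 3, giving min AVC = €20. That is the shutdown price.
ATC = 432/Q + 38 - 12Q + 2Q^2. Setting dATC/dQ = −432/Q^2 − 12 + 4Q = 0 gives Q = 6 (since 4·6^3 − 12·6^2 = 432).
min ATC = 432/6 + 38 − 12·6 + 2·6^2 = €110. That is the break-even price.
For €20 ≤ P < €110 the firm produces at a loss; below €20 it shuts down.

Shutdown price = €20; break-even price = €110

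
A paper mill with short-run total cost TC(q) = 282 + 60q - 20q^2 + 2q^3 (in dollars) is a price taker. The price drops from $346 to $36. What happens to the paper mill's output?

MC = 60 - 40q + 6q^2; the shutdown threshold is min AVC = $10 (at q = 5).
With P = $346 above the shutdown price, P = MC gives q = 11.
At P = $36 ≥ min AVC, set P = MC: q = 6. The firm stays open but cuts output.

Output falls from 11 to 6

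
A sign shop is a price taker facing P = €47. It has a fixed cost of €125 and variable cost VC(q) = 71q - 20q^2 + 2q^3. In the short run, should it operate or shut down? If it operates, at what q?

Variable cost is VC = 71q - 20q^2 + 2q^3, so AVC = VC/q = 71 - 20q + 2q^2 and MC = dTC/dq = 71 - 40q + 6q^2.
The AVC parabola has its vertex at q = 20/4 = 5, where AVC = 71 - 20·5 + 2·5^2 = €21.
P = €47 exceeds min AVC = €21, so the firm stays open.
Set P = MC: 47 = 71 - 40q + 6q^2 → 24 - 40q + 6q^2 = 0. The roots are q = 2/3 and q = 6; the profit-maximizing output is on the rising part of MC, so q* = 6.
Check: AVC at q = 6 is €23 ≤ P, so revenue covers variable cost.
Profit = P·q − TC = 47·6 − 263 = €19.

Produce at q = 6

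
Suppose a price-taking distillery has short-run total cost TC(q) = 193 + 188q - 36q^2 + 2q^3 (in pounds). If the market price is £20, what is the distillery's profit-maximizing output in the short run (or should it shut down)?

Variable cost is VC = 188q - 36q^2 + 2q^3, so AVC = VC/q = 188 - 36q + 2q^2 and MC = dTC/dq = 188 - 72q + 6q^2.
The AVC parabola has its vertex at q = 36/4 = 9, where AVC = 188 - 36·9 + 2·9^2 = £26.
Since P = £20 < min AVC = £26, price fails to cover variable cost at any output.
Best response: produce nothing and absorb the £193 fixed cost.

Shut down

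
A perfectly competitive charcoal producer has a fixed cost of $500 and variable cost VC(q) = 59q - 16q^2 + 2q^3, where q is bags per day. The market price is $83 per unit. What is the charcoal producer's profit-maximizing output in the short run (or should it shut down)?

From TC, MC = TC'(q) = 59 - 32q + 6q^2 and AVC = VC/q = 59 - 16q + 2q^2.
AVC hits its minimum where MC = AVC, at q = 4, giving min AVC = 59 - 16·4 + 2·4^2 = $27.
Because $83 ≥ $27, revenue can cover variable cost; the firm operates.
Set P = MC: 83 = 59 - 32q + 6q^2 → -24 - 32q + 6q^2 = 0. The roots are q = -2/3 and q = 6; the profit-maximizing output is on the rising part of MC, so q* = 6.
Check: AVC at q = 6 is $35 ≤ P, so revenue covers variable cost.
Profit = P·q − TC = 83·6 − 710 = -$212, a loss, but smaller than the $500 fixed cost the firm would lose by shutting down.

Produce at q = 6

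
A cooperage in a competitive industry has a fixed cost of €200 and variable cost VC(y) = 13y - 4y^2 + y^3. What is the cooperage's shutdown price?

€9 per unit

The firm shuts down when price falls below the minimum of average variable cost. AVC = VC/y = 13 - 4y + y^2.
At the minimum of AVC, MC = AVC. MC = 13 - 8y + 3y^2; setting MC = AVC gives 2y^2 - 4y = 0, so y = 2. min AVC = 9.
So the shutdown price is €9.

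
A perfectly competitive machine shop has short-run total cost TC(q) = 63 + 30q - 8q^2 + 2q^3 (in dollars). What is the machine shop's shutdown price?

The firm shuts down when price falls below the minimum of average variable cost. AVC = VC/q = 30 - 8q + 2q^2.
At the minimum of AVC, MC = AVC. MC = 30 - 16q + 6q^2; setting MC = AVC gives 4q^2 - 8q = 0, so q = 2. min AVC = 22.
So the shutdown price is $22.

$22 per unit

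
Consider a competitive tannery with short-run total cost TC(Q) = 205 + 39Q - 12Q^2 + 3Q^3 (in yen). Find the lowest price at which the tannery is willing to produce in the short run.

The firm shuts down when price falls below the minimum of average variable cost. AVC = VC/Q = 39 - 12Q + 3Q^2.
At the minimum of AVC, MC = AVC. MC = 39 - 24Q + 9Q^2; setting MC = AVC gives 6Q^2 - 12Q = 0, so Q = 2. min AVC = 27.
So the shutdown price is ¥27.

¥27 per unit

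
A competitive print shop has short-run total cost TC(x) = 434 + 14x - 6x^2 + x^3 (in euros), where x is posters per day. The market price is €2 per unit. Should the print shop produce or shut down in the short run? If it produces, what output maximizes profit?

Shut down

From TC, MC = TC'(x) = 14 - 12x + 3x^2 and AVC = VC/x = 14 - 6x + x^2.
AVC is minimized where dAVC/dx = -6 + 2x = 0, at x = 3; min AVC = 14 - 6·3 + 3^2 = €5.
With P < min AVC (€2 < €5), every unit sold adds to the loss.
Shutting down limits the loss to fixed cost, €434.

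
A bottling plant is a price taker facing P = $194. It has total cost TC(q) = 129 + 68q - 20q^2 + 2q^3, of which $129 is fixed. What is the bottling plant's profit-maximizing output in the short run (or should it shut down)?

Strip out fixed cost: VC = 68q - 20q^2 + 2q^3. Then AVC = 68 - 20q + 2q^2 and MC = 68 - 40q + 6q^2.
The AVC parabola has its vertex at q = 20/4 = 5, where AVC = 68 - 20·5 + 2·5^2 = $18.
P = $194 exceeds min AVC = $18, so the firm stays open.
Set P = MC: 194 = 68 - 40q + 6q^2 → -126 - 40q + 6q^2 = 0. The roots are q = -7/3 and q = 9; the profit-maximizing output is on the rising part of MC, so q* = 9.
Check: AVC at q = 9 is $50 ≤ P, so revenue covers variable cost.
Profit = P·q − TC = 194·9 − 579 = $1167.

Produce at q = 9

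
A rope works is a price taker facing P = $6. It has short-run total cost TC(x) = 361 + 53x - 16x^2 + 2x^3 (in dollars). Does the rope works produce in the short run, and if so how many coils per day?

Shut down

Variable cost is VC = 53x - 16x^2 + 2x^3, so AVC = VC/x = 53 - 16x + 2x^2 and MC = dTC/dx = 53 - 32x + 6x^2.
AVC is minimized where dAVC/dx = -16 + 4x = 0, at x = 4; min AVC = 53 - 16·4 + 2·4^2 = $21.
P = $6 lies below min AVC = $21; no output level covers variable cost.
Best response: produce nothing and absorb the $361 fixed cost.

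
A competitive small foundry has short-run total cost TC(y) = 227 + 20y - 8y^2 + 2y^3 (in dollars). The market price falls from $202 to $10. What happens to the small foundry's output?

AVC = 20 - 8y + 2y^2, minimized at y = 2 where min AVC = $12. MC = 20 - 16y + 6y^2.
At P = $202 ≥ min AVC, set P = MC on the rising branch: y = 7.
At P = $10 < min AVC = $12, price no longer covers variable cost at any output, so the firm shuts down: y = 0.

Output falls from 7 to 0 (the firm shuts down)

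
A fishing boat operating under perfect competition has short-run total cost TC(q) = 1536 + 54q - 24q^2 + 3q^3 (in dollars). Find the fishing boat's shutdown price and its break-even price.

Shutdown price = min AVC. AVC = 54 - 24q + 3q^2, with vertex at q = 4 and minimum $6.
ATC = 1536/q + 54 - 24q + 3q^2. Setting dATC/dq = −1536/q^2 − 24 + 6q = 0 gives q = 8 (since 6·8^3 − 24·8^2 = 1536).
min ATC = 1536/8 + 54 − 24·8 + 3·8^2 = $246. That is the break-even price.
For $6 ≤ P < $246 the firm produces at a loss; below $6 it shuts down.

Shutdown price = $6; break-even price = $246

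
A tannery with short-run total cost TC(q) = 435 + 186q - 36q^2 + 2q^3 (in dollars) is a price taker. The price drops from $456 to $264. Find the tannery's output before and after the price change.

AVC = 186 - 36q + 2q^2, minimized at q = 9 where min AVC = $24. MC = 186 - 72q + 6q^2.
At P = $456 ≥ min AVC, set P = MC on the rising branch: q = 15.
At P = $264 ≥ min AVC, set P = MC: q = 13. The firm stays open but cuts output.

Output falls from 15 to 13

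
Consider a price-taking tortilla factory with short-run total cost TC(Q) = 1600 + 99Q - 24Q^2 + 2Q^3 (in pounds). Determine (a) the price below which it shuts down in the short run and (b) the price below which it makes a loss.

Shutdown price = min AVC. AVC = 99 - 24Q + 2Q^2, with vertex at Q = 6 and minimum £27.
ATC = 1600/Q + 99 - 24Q + 2Q^2. Setting dATC/dQ = −1600/Q^2 − 24 + 4Q = 0 gives Q = 10 (since 4·10^3 − 24·10^2 = 1600).
min ATC = 1600/10 + 99 − 24·10 + 2·10^2 = £219. That is the break-even price.
For £27 ≤ P < £219 the firm produces at a loss; below £27 it shuts down.

Shutdown price = £27; break-even price = £219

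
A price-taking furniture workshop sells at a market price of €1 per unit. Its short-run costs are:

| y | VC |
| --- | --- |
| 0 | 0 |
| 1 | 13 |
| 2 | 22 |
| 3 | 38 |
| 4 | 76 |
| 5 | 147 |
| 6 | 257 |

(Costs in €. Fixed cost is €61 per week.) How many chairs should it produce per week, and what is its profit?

Compute π = P·y − TC at each output: y=0: -61; y=1: -73; y=2: -81; y=3: -96; y=4: -133; y=5: -203; y=6: -312.
Profit is highest at y = 0. Equivalently, the lowest AVC in the table is 22/2 ≈ €11 at y = 2, and P = €1 falls below it — price never covers variable cost, so the firm shuts down and loses only its fixed cost.

y = 0 (shut down); profit = -€61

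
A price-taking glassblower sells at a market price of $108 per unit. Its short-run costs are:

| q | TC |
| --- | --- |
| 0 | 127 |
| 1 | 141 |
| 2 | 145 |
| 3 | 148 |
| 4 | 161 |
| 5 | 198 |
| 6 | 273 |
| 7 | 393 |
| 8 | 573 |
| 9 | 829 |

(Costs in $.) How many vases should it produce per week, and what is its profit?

Profit at each row (π = 108q − TC): q=0: -127; q=1: -33; q=2: 71; q=3: 176; q=4: 271; q=5: 342; q=6: 375; q=7: 363; q=8: 291; q=9: 143.
Profit is maximized at q = 6. AVC there is 146/6 = $24.33 ≤ P, so producing beats shutting down (which would give -$127).

q = 6; profit = $375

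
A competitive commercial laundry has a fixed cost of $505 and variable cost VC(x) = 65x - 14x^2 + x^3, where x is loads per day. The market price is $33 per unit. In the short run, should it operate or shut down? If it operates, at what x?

Variable cost is VC = 65x - 14x^2 + x^3, so AVC = VC/x = 65 - 14x + x^2 and MC = dTC/dx = 65 - 28x + 3x^2.
AVC hits its minimum where MC = AVC, at x = 7, giving min AVC = 65 - 14·7 + 7^2 = $16.
Since P = $33 ≥ min AVC = $16, price covers variable cost and the firm should produce.
Solving P = MC: 32 - 28x + 3x^2 = 0 ⇒ x = 4/3 or 8. On the upward-sloping branch, x* = 8.
Check: AVC at x = 8 is $17 ≤ P, so revenue covers variable cost.
Profit = P·x − TC = 33·8 − 641 = -$377, a loss, but smaller than the $505 fixed cost the firm would lose by shutting down.

Produce at x = 8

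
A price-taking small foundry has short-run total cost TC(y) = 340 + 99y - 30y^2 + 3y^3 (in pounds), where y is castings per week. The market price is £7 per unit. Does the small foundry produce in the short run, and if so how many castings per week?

From TC, MC = TC'(y) = 99 - 60y + 9y^2 and AVC = VC/y = 99 - 30y + 3y^2.
The AVC parabola has its vertex at y = 30/6 = 5, where AVC = 99 - 30·5 + 3·5^2 = £24.
Since P = £7 < min AVC = £24, price fails to cover variable cost at any output.
Best response: produce nothing and absorb the £340 fixed cost.

Shut down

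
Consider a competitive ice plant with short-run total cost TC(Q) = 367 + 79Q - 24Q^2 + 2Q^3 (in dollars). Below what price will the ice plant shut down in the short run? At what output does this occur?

$7 per unit, at Q = 6

The shutdown price is the minimum of AVC. VC = 79Q - 24Q^2 + 2Q^3, so AVC = 79 - 24Q + 2Q^2.
At the minimum of AVC, MC = AVC. MC = 79 - 48Q + 6Q^2; setting MC = AVC gives 4Q^2 - 24Q = 0, so Q = 6. min AVC = 7.
For P < $7 the firm produces nothing.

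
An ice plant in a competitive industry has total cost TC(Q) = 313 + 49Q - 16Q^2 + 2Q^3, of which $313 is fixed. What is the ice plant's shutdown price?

$17 per unit

The shutdown price is the minimum of AVC. VC = 49Q - 16Q^2 + 2Q^3, so AVC = 49 - 16Q + 2Q^2.
dAVC/dQ = -16 + 4Q = 0 gives Q = 4. min AVC = 49 - 16·4 + 2·4^2 = 17.
The firm shuts down for any P below $17.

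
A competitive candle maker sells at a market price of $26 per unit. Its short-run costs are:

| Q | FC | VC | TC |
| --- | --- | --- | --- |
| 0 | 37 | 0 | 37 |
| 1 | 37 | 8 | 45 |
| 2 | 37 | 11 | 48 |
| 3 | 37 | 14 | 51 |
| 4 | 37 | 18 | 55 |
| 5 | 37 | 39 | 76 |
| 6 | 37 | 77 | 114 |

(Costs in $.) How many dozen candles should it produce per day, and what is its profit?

Profit at each row (π = 26Q − TC): Q=0: -37; Q=1: -19; Q=2: 4; Q=3: 27; Q=4: 49; Q=5: 54; Q=6: 42.
Profit is maximized at Q = 5. AVC there is 39/5 = $7.80 ≤ P, so producing beats shutting down (which would give -$37).

Q = 5; profit = $54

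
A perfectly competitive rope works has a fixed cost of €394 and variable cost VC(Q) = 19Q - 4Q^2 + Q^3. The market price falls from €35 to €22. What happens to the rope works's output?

Output falls from 4 to 3

MC = 19 - 8Q + 3Q^2; the shutdown threshold is min AVC = €15 (at Q = 2).
With P = €35 above the shutdown price, P = MC gives Q = 4.
At P = €22 ≥ min AVC, set P = MC: Q = 3. The firm stays open but cuts output.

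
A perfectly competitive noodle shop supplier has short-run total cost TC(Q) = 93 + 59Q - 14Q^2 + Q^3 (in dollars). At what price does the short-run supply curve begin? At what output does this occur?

Short-run supply begins at min AVC. From VC = 59Q - 14Q^2 + Q^3, AVC = 59 - 14Q + Q^2.
dAVC/dQ = -14 + 2Q = 0 gives Q = 7. min AVC = 59 - 14·7 + 7^2 = 10.
The firm shuts down for any P below $10.

$10 per unit, at Q = 7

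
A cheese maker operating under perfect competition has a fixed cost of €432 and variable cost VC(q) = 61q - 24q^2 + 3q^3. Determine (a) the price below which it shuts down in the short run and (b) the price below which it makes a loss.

Shutdown price = min AVC. AVC = 61 - 24q + 3q^2, with vertex at q = 4 and minimum €13.
ATC = 432/q + 61 - 24q + 3q^2. Setting dATC/dq = −432/q^2 − 24 + 6q = 0 gives q = 6 (since 6·6^3 − 24·6^2 = 432).
min ATC = 432/6 + 61 − 24·6 + 3·6^2 = €97. That is the break-even price.
For €13 ≤ P < €97 the firm produces at a loss; below €13 it shuts down.

Shutdown price = €13; break-even price = €97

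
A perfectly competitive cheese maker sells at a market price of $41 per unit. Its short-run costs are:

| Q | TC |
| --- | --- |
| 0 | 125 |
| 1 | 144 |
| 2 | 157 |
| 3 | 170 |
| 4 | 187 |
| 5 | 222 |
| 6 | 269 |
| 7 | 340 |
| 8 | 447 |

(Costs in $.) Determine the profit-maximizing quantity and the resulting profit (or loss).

Tabulate TR − TC: Q=0: -125; Q=1: -103; Q=2: -75; Q=3: -47; Q=4: -23; Q=5: -17; Q=6: -23; Q=7: -53; Q=8: -119.
Profit is maximized at Q = 5. AVC there is 97/5 = $19.40 ≤ P, so producing beats shutting down (which would give -$125).

Q = 5; profit = -$17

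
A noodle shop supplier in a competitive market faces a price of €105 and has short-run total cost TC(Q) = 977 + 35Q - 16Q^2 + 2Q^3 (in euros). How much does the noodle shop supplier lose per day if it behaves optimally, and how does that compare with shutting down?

Profit = -€389 at Q = 7

AVC = 35 - 16Q + 2Q^2; min AVC = €3 at Q = 4. Since P = €105 ≥ min AVC, the firm produces.
With MC = 35 - 32Q + 6Q^2, P = MC on the upward-sloping part at Q* = 7.
TR = 105·7 = 735. TC = 977 + 147 = 1124. Profit = 735 − 1124 = -€389.
That loss of €389 beats the €977 the firm would lose by shutting down; producing recovers €588 of fixed cost.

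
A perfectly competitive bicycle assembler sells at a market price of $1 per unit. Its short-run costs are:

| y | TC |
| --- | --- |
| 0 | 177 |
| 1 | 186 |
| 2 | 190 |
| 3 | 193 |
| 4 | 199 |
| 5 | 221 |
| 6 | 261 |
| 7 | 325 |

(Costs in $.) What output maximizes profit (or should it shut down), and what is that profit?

y = 0 (shut down); profit = -$177

Tabulate TR − TC: y=0: -177; y=1: -185; y=2: -188; y=3: -190; y=4: -195; y=5: -216; y=6: -255; y=7: -318.
Profit is highest at y = 0. Equivalently, the lowest AVC in the table is 16/3 ≈ $5.33 at y = 3, and P = $1 falls below it — price never covers variable cost, so the firm shuts down and loses only its fixed cost.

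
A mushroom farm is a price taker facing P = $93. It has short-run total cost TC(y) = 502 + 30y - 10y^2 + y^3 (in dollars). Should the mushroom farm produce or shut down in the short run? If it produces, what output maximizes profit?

Produce at y = 9

From TC, MC = TC'(y) = 30 - 20y + 3y^2 and AVC = VC/y = 30 - 10y + y^2.
AVC is minimized where dAVC/dy = -10 + 2y = 0, at y = 5; min AVC = 30 - 10·5 + 5^2 = $5.
Since P = $93 ≥ min AVC = $5, price covers variable cost and the firm should produce.
P = MC gives -63 - 20y + 3y^2 = 0, with roots -7/3 and 9. Take the larger (rising MC): y* = 9.
Check: AVC at y = 9 is $21 ≤ P, so revenue covers variable cost.
Profit = P·y − TC = 93·9 − 691 = $146.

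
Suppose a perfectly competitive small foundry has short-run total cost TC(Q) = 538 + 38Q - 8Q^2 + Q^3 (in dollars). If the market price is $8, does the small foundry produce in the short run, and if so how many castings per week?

From TC, MC = TC'(Q) = 38 - 16Q + 3Q^2 and AVC = VC/Q = 38 - 8Q + Q^2.
AVC is minimized where dAVC/dQ = -8 + 2Q = 0, at Q = 4; min AVC = 38 - 8·4 + 4^2 = $22.
Since P = $8 < min AVC = $22, price fails to cover variable cost at any output.
Best response: produce nothing and absorb the $538 fixed cost.

Shut down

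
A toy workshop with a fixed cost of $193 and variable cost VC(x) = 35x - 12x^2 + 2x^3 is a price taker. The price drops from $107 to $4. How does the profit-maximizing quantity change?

Output falls from 6 to 0 (the firm shuts down)

MC = 35 - 24x + 6x^2; the shutdown threshold is min AVC = $17 (at x = 3).
At P = $107 ≥ min AVC, set P = MC on the rising branch: x = 6.
At P = $4 < min AVC = $17, price no longer covers variable cost at any output, so the firm shuts down: x = 0.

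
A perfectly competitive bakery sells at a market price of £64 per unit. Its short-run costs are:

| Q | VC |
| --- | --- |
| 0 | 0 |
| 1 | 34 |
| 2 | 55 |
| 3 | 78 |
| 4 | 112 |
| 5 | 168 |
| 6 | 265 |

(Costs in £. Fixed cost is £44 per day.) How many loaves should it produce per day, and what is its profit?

Profit at each row (π = 64Q − TC): Q=0: -44; Q=1: -14; Q=2: 29; Q=3: 70; Q=4: 100; Q=5: 108; Q=6: 75.
Profit is maximized at Q = 5. AVC there is 168/5 = £33.60 ≤ P, so producing beats shutting down (which would give -£44).

Q = 5; profit = £108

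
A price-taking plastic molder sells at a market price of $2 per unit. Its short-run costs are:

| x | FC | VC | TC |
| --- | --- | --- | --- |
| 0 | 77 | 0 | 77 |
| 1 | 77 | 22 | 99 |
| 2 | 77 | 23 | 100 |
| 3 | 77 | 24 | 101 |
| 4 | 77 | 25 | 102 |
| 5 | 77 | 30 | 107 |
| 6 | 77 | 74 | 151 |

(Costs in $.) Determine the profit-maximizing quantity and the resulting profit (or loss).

Tabulate TR − TC: x=0: -77; x=1: -97; x=2: -96; x=3: -95; x=4: -94; x=5: -97; x=6: -139.
Profit is highest at x = 0. Equivalently, the lowest AVC in the table is 30/5 ≈ $6 at x = 5, and P = $2 falls below it — price never covers variable cost, so the firm shuts down and loses only its fixed cost.

x = 0 (shut down); profit = -$77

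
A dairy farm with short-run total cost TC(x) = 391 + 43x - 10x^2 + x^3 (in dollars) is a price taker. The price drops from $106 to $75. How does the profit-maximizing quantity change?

AVC = 43 - 10x + x^2, minimized at x = 5 where min AVC = $18. MC = 43 - 20x + 3x^2.
With P = $106 above the shutdown price, P = MC gives x = 9.
At P = $75 ≥ min AVC, set P = MC: x = 8. The firm stays open but cuts output.

Output falls from 9 to 8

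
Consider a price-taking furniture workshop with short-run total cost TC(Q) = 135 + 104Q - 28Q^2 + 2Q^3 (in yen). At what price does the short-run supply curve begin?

The firm shuts down when price falls below the minimum of average variable cost. AVC = VC/Q = 104 - 28Q + 2Q^2.
dAVC/dQ = -28 + 4Q = 0 gives Q = 7. min AVC = 104 - 28·7 + 2·7^2 = 6.
So the shutdown price is ¥6.

¥6 per unit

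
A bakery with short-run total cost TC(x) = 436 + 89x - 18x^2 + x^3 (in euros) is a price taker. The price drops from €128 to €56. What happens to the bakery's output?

Output falls from 13 to 11

AVC = 89 - 18x + x^2, minimized at x = 9 where min AVC = €8. MC = 89 - 36x + 3x^2.
With P = €128 above the shutdown price, P = MC gives x = 13.
At P = €56 ≥ min AVC, set P = MC: x = 11. The firm stays open but cuts output.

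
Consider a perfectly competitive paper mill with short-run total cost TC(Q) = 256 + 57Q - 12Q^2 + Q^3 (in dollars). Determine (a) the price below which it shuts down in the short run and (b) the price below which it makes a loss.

Shutdown price = $21; break-even price = $57

AVC = 57 - 12Q + Q^2; minimized at Q = 6, giving min AVC = $21. That is the shutdown price.
ATC = 256/Q + 57 - 12Q + Q^2. Setting dATC/dQ = −256/Q^2 − 12 + 2Q = 0 gives Q = 8 (since 2·8^3 − 12·8^2 = 256).
min ATC = 256/8 + 57 − 12·8 + 8^2 = $57. That is the break-even price.
For $21 ≤ P < $57 the firm produces at a loss; below $21 it shuts down.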